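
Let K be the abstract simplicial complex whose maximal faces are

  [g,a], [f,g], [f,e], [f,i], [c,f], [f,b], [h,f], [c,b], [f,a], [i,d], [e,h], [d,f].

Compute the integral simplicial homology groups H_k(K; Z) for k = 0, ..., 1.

Take the total order a < b < c < d < e < f < g < h < i on the vertex set. Then K (dimension 1) consists of the simplices:

  0-simplices (9): a, b, c, d, e, f, g, h, i
  1-simplices (12): af, ag, bc, bf, cf, df, di, ef, eh, fg, fh, fi

so the chain groups are C_0 ≅ Z^9, C_1 ≅ Z^12.

Boundary ∂_1: C_1 → C_0 sends each edge [p,q] (with p < q) to q − p.
The 9×12 boundary matrix has rank 8 and Smith normal form diag(1,1,1,1,1,1,1,1).

Reading off H_k = ker ∂_k / im ∂_{k+1}:

  H_0: rank C_0 − rank ∂_1 = 9 − 8 = 1, and the invariant factors of ∂_1 are all 1, so H_0 = Z.
  H_1: rank ker ∂_1 − rank ∂_2 = (12 − 8) − 0 = 4, and there is no ∂_2, so H_1 = Z^4.

As a check, the Euler characteristic is 9 − 12 = -3, which agrees with 1 − 4 = -3.

H_0 = Z,  H_1 = Z^4.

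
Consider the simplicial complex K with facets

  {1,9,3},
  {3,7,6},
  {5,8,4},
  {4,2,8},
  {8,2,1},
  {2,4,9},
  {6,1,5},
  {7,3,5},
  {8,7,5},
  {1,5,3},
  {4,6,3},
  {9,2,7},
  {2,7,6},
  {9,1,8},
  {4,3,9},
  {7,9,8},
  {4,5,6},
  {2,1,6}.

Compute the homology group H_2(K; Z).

H_2 ≅ 0.

We work with the vertex ordering 1 < 2 < 3 < 4 < 5 < 6 < 7 < 8 < 9. The simplices of K, each written with vertices in increasing order, are:

  0-simplices (9): [1], [2], [3], [4], [5], [6], [7], [8], [9]
  1-simplices (27): (27 of them)
  2-simplices (18): [1,2,6], [1,2,8], [1,3,5], [1,3,9], [1,5,6], [1,8,9], [2,4,8], [2,4,9], [2,6,7], [2,7,9], [3,4,6], [3,4,9], [3,5,7], [3,6,7], [4,5,6], [4,5,8], [5,7,8], [7,8,9]

giving chain groups C_0 ≅ Z^9, C_1 ≅ Z^27, C_2 ≅ Z^18.

The boundary map ∂_1: C_1 → C_0 is given by ∂[p,q] = [q] − [p]. For instance
  ∂[2,7] = [7] − [2].
The 9×27 boundary matrix has rank 8 and Smith normal form diag(1,1,1,1,1,1,1,1).

The boundary map ∂_2: C_2 → C_1 maps a triangle to the signed sum of its edges. For instance
  ∂[1,5,6] = [5,6] − [1,6] + [1,5],
  ∂[2,7,9] = [7,9] − [2,9] + [2,7].
As a 27×18 matrix over Z this has rank 18, with invariant factors (1,1,1,1,1,1,1,1,1,1,1,1,1,1,1,1,1,2).

From H_k ≅ ker(∂_k) / im(∂_{k+1}) we obtain:

  H_2: rank ker ∂_2 − rank ∂_3 = (18 − 18) − 0 = 0, and there is no ∂_3, so H_2 = 0.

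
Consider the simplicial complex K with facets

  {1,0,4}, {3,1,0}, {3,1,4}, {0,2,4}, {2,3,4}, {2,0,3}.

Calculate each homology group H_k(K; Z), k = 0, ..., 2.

H_0 = Z,  H_1 = 0,  H_2 = Z.

K has 5 vertices, 9 edges, 6 triangles.
rank ∂_0 = 0, rank ∂_1 = 4 ⇒ b_0 = 5 − 0 − 4 = 1; all invariant factors of ∂_1 are 1 so no torsion. So H_0 = Z.
rank ∂_1 = 4, rank ∂_2 = 5 ⇒ b_1 = 9 − 4 − 5 = 0; all invariant factors of ∂_2 are 1 so no torsion. So H_1 = 0.
rank ∂_2 = 5, rank ∂_3 = 0 ⇒ b_2 = 6 − 5 − 0 = 1. So H_2 = Z.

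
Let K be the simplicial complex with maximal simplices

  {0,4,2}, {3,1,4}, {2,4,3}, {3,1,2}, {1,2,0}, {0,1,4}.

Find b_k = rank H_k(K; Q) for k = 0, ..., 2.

b_0 = 1, b_1 = 0, b_2 = 1.

Order the vertices as 0 < 1 < 2 < 3 < 4. Listing each simplex with vertices in this order, K has dimension 2 with simplices:

  0-simplices (5): [0], [1], [2], [3], [4]
  1-simplices (9): [0,1], [0,2], [0,4], [1,2], [1,3], [1,4], [2,3], [2,4], [3,4]
  2-simplices (6): [0,1,2], [0,1,4], [0,2,4], [1,2,3], [1,3,4], [2,3,4]

Hence C_0 ≅ Z^5, C_1 ≅ Z^9, C_2 ≅ Z^6.

Boundary ∂_1: C_1 → C_0 is given by ∂[p,q] = [q] − [p]. For instance
  ∂[2,3] = [3] − [2].
As a 5×9 matrix over Z this has rank 4, with invariant factors (1,1,1,1).

The boundary map ∂_2: C_2 → C_1 acts by ∂[p,q,r] = [q,r] − [p,r] + [p,q]. For instance
  ∂[2,3,4] = [3,4] − [2,4] + [2,3],
  ∂[0,1,2] = [1,2] − [0,2] + [0,1].
The 9×6 boundary matrix has rank 5 and Smith normal form diag(1,1,1,1,1).

From H_k ≅ ker(∂_k) / im(∂_{k+1}) we obtain:

  H_0: rank C_0 − rank ∂_1 = 5 − 4 = 1, and the invariant factors of ∂_1 are all 1, so H_0 = Z.
  H_1: rank ker ∂_1 − rank ∂_2 = (9 − 4) − 5 = 0, and the invariant factors of ∂_2 are all 1, so H_1 = 0.
  H_2: rank ker ∂_2 − rank ∂_3 = (6 − 5) − 0 = 1, and there is no ∂_3, so H_2 = Z.

(K is a triangulation of the 2-sphere S^2.)

Hence the Betti numbers are b_0 = 1, b_1 = 0, b_2 = 1.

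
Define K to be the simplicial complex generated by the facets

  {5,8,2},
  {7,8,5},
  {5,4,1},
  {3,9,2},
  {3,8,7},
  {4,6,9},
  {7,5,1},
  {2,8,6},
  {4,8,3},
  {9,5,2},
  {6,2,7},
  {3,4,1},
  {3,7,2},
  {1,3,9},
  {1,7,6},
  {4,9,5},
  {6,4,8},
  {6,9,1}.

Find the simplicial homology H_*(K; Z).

Take the total order 1 < 2 < 3 < 4 < 5 < 6 < 7 < 8 < 9 on the vertex set. Then K (dimension 2) consists of the simplices:

  0-simplices (9): [1], [2], [3], [4], [5], [6], [7], [8], [9]
  1-simplices (27): (27 of them)
  2-simplices (18): [1,3,4], [1,3,9], [1,4,5], [1,5,7], [1,6,7], [1,6,9], [2,3,7], [2,3,9], [2,5,8], [2,5,9], [2,6,7], [2,6,8], [3,4,8], [3,7,8], [4,5,9], [4,6,8], [4,6,9], [5,7,8]

Hence C_0 ≅ Z^9, C_1 ≅ Z^27, C_2 ≅ Z^18.

Boundary ∂_1: C_1 → C_0 sends each edge [p,q] (with p < q) to q − p. For instance
  ∂[4,6] = [6] − [4].
The 9×27 boundary matrix has rank 8 and Smith normal form diag(1,1,1,1,1,1,1,1).

The boundary map ∂_2: C_2 → C_1 acts by ∂[p,q,r] = [q,r] − [p,r] + [p,q]. For instance
  ∂[5,7,8] = [7,8] − [5,8] + [5,7],
  ∂[2,3,7] = [3,7] − [2,7] + [2,3].
This gives a 27×18 integer matrix of rank 18; reducing to Smith normal form yields diagonal entries (1,1,1,1,1,1,1,1,1,1,1,1,1,1,1,1,1,2).

Reading off H_k = ker ∂_k / im ∂_{k+1}:

  H_0: rank C_0 − rank ∂_1 = 9 − 8 = 1, and the invariant factors of ∂_1 are all 1, so H_0 ≅ Z.
  H_1: rank ker ∂_1 − rank ∂_2 = (27 − 8) − 18 = 1, and ∂_2 has invariant factor 2 > 1, so H_1 ≅ Z ⊕ Z/2Z.
  H_2: rank ker ∂_2 − rank ∂_3 = (18 − 18) − 0 = 0, and there is no ∂_3, so H_2 ≅ 0.

As a check, the Euler characteristic is 9 − 27 + 18 = 0, which agrees with 1 − 1 + 0 = 0.
(K is a triangulation of the Klein bottle.)

H_0 ≅ Z,  H_1 ≅ Z ⊕ Z/2Z,  H_2 = 0.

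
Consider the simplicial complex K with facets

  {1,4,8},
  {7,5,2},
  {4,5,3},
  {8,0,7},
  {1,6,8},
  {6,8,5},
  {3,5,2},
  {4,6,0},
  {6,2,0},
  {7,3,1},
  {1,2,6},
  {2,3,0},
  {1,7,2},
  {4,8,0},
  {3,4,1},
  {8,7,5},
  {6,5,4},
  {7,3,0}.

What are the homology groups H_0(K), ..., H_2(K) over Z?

K has 9 vertices, 27 edges, 18 triangles.
rank ∂_0 = 0, rank ∂_1 = 8 ⇒ b_0 = 9 − 0 − 8 = 1; all invariant factors of ∂_1 are 1 so no torsion. So H_0 = Z.
rank ∂_1 = 8, rank ∂_2 = 18 ⇒ b_1 = 27 − 8 − 18 = 1; ∂_2 has invariant factor(s) [2] giving torsion. So H_1 = Z ⊕ Z/2Z.
rank ∂_2 = 18, rank ∂_3 = 0 ⇒ b_2 = 18 − 18 − 0 = 0. So H_2 = 0.

H_0 = Z,  H_1 = Z ⊕ Z/2Z,  H_2 = 0.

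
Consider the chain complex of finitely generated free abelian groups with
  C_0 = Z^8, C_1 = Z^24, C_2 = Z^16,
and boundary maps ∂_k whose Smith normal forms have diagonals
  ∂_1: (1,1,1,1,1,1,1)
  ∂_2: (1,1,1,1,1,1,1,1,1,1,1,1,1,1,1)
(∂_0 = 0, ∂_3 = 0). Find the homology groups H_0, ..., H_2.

H_0 = Z,  H_1 = Z^2,  H_2 = Z.

H_0: b_0 = 8 − 0 − 7 = 1; torsion from ∂_1 factors > 1: none. So H_0 = Z.
H_1: b_1 = 24 − 7 − 15 = 2; torsion from ∂_2 factors > 1: none. So H_1 = Z^2.
H_2: b_2 = 16 − 15 − 0 = 1; torsion from ∂_3 factors > 1: none. So H_2 = Z.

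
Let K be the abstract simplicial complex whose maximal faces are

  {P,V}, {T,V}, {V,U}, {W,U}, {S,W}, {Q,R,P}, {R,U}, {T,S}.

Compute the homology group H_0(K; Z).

H_0 ≅ Z.

We work with the vertex ordering P < Q < R < S < T < U < V < W. The simplices of K, each written with vertices in increasing order, are:

  0-simplices (8): P, Q, R, S, T, U, V, W
  1-simplices (10): PQ, PR, PV, QR, RU, ST, SW, TV, UV, UW
  2-simplices (1): PQR

giving chain groups C_0 ≅ Z^8, C_1 ≅ Z^10, C_2 ≅ Z^1.

The boundary map ∂_1: C_1 → C_0 sends each edge [p,q] (with p < q) to q − p. For instance
  ∂PQ = Q − P.
The 8×10 boundary matrix has rank 7 and Smith normal form diag(1,1,1,1,1,1,1).

The boundary map ∂_2: C_2 → C_1 maps a triangle to the signed sum of its edges. For instance
  ∂PQR = QR − PR + PQ.
The resulting 10×1 matrix has rank 1, and its Smith normal form has invariant factors (1).

From H_k ≅ ker(∂_k) / im(∂_{k+1}) we obtain:

  H_0: rank C_0 − rank ∂_1 = 8 − 7 = 1, and the invariant factors of ∂_1 are all 1, so H_0 = Z.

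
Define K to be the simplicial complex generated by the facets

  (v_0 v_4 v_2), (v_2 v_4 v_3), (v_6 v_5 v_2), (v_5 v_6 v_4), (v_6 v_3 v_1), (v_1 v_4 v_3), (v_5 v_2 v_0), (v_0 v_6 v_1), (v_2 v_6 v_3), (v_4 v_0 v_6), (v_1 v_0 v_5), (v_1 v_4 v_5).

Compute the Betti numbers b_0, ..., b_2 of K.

Order the vertices as v_0 < v_1 < v_2 < v_3 < v_4 < v_5 < v_6. Listing each simplex with vertices in this order, K has dimension 2 with simplices:

  0-simplices (7): [v_0], [v_1], [v_2], [v_3], [v_4], [v_5], [v_6]
  1-simplices (18): (18 of them)
  2-simplices (12): (12 of them)

Hence C_0 ≅ Z^7, C_1 ≅ Z^18, C_2 ≅ Z^12.

The boundary map ∂_1: C_1 → C_0 is given by ∂[p,q] = [q] − [p].
The 7×18 boundary matrix has rank 6 and Smith normal form diag(1,1,1,1,1,1).

∂_2: C_2 → C_1 maps a triangle to the signed sum of its edges. For instance
  ∂[v_0,v_4,v_6] = [v_4,v_6] − [v_0,v_6] + [v_0,v_4],
  ∂[v_1,v_3,v_6] = [v_3,v_6] − [v_1,v_6] + [v_1,v_3].
This gives a 18×12 integer matrix of rank 12; reducing to Smith normal form yields diagonal entries (1,1,1,1,1,1,1,1,1,1,1,2).

Now H_k = ker ∂_k / im ∂_{k+1}, so:

  H_0: rank C_0 − rank ∂_1 = 7 − 6 = 1, and the invariant factors of ∂_1 are all 1, so H_0 = Z.
  H_1: rank ker ∂_1 − rank ∂_2 = (18 − 6) − 12 = 0, and ∂_2 has invariant factor 2 > 1, so H_1 = Z/2.
  H_2: rank ker ∂_2 − rank ∂_3 = (12 − 12) − 0 = 0, and there is no ∂_3, so H_2 = 0.

As a check, the Euler characteristic is 7 − 18 + 12 = 1, which agrees with 1 − 0 + 0 = 1.
(K is a triangulation of the real projective plane RP^2.)

Hence the Betti numbers are b_0 = 1, b_1 = 0, b_2 = 0.

b_0 = 1, b_1 = 0, b_2 = 0.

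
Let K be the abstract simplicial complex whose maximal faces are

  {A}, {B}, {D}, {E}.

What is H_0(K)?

We work with the vertex ordering A < B < D < E. The simplices of K, each written with vertices in increasing order, are:

  0-simplices (4): A, B, D, E

giving chain groups C_0 ≅ Z^4.

From H_k ≅ ker(∂_k) / im(∂_{k+1}) we obtain:

  H_0: rank C_0 − rank ∂_1 = 4 − 0 = 4, and there is no ∂_1, so H_0 = Z^4.

H_0 ≅ Z^4.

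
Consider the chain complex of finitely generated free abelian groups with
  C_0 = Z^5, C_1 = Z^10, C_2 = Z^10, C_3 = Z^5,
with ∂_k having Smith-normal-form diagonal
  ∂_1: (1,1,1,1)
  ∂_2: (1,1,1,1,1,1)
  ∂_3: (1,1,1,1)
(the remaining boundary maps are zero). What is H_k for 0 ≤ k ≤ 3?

H_0 = Z,  H_1 = 0,  H_2 = 0,  H_3 = Z.

H_0: b_0 = 5 − 0 − 4 = 1; torsion from ∂_1 factors > 1: none. So H_0 = Z.
H_1: b_1 = 10 − 4 − 6 = 0; torsion from ∂_2 factors > 1: none. So H_1 = 0.
H_2: b_2 = 10 − 6 − 4 = 0; torsion from ∂_3 factors > 1: none. So H_2 = 0.
H_3: b_3 = 5 − 4 − 0 = 1; torsion from ∂_4 factors > 1: none. So H_3 = Z.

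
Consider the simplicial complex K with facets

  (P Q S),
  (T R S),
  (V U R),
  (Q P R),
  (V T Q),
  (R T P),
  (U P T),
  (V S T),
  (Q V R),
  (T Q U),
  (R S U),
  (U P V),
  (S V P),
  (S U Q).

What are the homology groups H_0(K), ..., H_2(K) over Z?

H_0 = Z,  H_1 = Z^2,  H_2 = Z.

We work with the vertex ordering P < Q < R < S < T < U < V. The simplices of K, each written with vertices in increasing order, are:

  0-simplices (7): P, Q, R, S, T, U, V
  1-simplices (21): PQ, PR, PS, PT, PU, PV, QR, QS, QT, QU, QV, RS, RT, RU, RV, ST, SU, SV, TU, TV, UV
  2-simplices (14): PQR, PQS, PRT, PSV, PTU, PUV, QRV, QSU, QTU, QTV, RST, RSU, RUV, STV

Hence C_0 ≅ Z^7, C_1 ≅ Z^21, C_2 ≅ Z^14.

Boundary ∂_1: C_1 → C_0 is given by ∂[p,q] = [q] − [p]. For instance
  ∂SU = U − S.
This gives a 7×21 integer matrix of rank 6; reducing to Smith normal form yields diagonal entries (1,1,1,1,1,1).

∂_2: C_2 → C_1 acts by ∂[p,q,r] = [q,r] − [p,r] + [p,q]. For instance
  ∂QTV = TV − QV + QT,
  ∂STV = TV − SV + ST.
The 21×14 boundary matrix has rank 13 and Smith normal form diag(1,1,1,1,1,1,1,1,1,1,1,1,1).

Computing H_k = (kernel of ∂_k) / (image of ∂_{k+1}):

  H_0: rank C_0 − rank ∂_1 = 7 − 6 = 1, and the invariant factors of ∂_1 are all 1, so H_0 ≅ Z.
  H_1: rank ker ∂_1 − rank ∂_2 = (21 − 6) − 13 = 2, and the invariant factors of ∂_2 are all 1, so H_1 ≅ Z^2.
  H_2: rank ker ∂_2 − rank ∂_3 = (14 − 13) − 0 = 1, and there is no ∂_3, so H_2 ≅ Z.

As a check, the Euler characteristic is 7 − 21 + 14 = 0, which agrees with 1 − 2 + 1 = 0.
(K is a triangulation of the torus T^2.)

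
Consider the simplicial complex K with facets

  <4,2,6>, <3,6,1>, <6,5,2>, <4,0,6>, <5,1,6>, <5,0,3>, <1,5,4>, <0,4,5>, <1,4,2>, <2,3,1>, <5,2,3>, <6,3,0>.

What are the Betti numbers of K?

b_0 = 1, b_1 = 0, b_2 = 0.

We work with the vertex ordering 0 < 1 < 2 < 3 < 4 < 5 < 6. The simplices of K, each written with vertices in increasing order, are:

  0-simplices (7): [0], [1], [2], [3], [4], [5], [6]
  1-simplices (18): [0,3], [0,4], [0,5], [0,6], [1,2], [1,3], [1,4], [1,5], [1,6], [2,3], [2,4], [2,5], [2,6], [3,5], [3,6], [4,5], [4,6], [5,6]
  2-simplices (12): [0,3,5], [0,3,6], [0,4,5], [0,4,6], [1,2,3], [1,2,4], [1,3,6], [1,4,5], [1,5,6], [2,3,5], [2,4,6], [2,5,6]

Hence C_0 ≅ Z^7, C_1 ≅ Z^18, C_2 ≅ Z^12.

Boundary ∂_1: C_1 → C_0 is given by ∂[p,q] = [q] − [p].
As a 7×18 matrix over Z this has rank 6, with invariant factors (1,1,1,1,1,1).

Boundary ∂_2: C_2 → C_1 maps a triangle to the signed sum of its edges. For instance
  ∂[0,4,6] = [4,6] − [0,6] + [0,4],
  ∂[1,2,3] = [2,3] − [1,3] + [1,2].
The 18×12 boundary matrix has rank 12 and Smith normal form diag(1,1,1,1,1,1,1,1,1,1,1,2).

Now H_k = ker ∂_k / im ∂_{k+1}, so:

  H_0: rank C_0 − rank ∂_1 = 7 − 6 = 1, and the invariant factors of ∂_1 are all 1, so H_0 ≅ Z.
  H_1: rank ker ∂_1 − rank ∂_2 = (18 − 6) − 12 = 0, and ∂_2 has invariant factor 2 > 1, so H_1 ≅ Z/2Z.
  H_2: rank ker ∂_2 − rank ∂_3 = (12 − 12) − 0 = 0, and there is no ∂_3, so H_2 ≅ 0.

(K is a triangulation of the real projective plane RP^2.)

Hence the Betti numbers are b_0 = 1, b_1 = 0, b_2 = 0.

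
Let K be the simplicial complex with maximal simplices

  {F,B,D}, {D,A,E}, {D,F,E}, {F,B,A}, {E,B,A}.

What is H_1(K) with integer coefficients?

H_1 ≅ Z.

Take the total order A < B < D < E < F on the vertex set. Then K (dimension 2) consists of the simplices:

  0-simplices (5): A, B, D, E, F
  1-simplices (10): AB, AD, AE, AF, BD, BE, BF, DE, DF, EF
  2-simplices (5): ABE, ABF, ADE, BDF, DEF

Hence C_0 ≅ Z^5, C_1 ≅ Z^10, C_2 ≅ Z^5.

∂_1: C_1 → C_0 sends each edge [p,q] (with p < q) to q − p.
The resulting 5×10 matrix has rank 4, and its Smith normal form has invariant factors (1,1,1,1).

∂_2: C_2 → C_1 maps a triangle to the signed sum of its edges. For instance
  ∂ADE = DE − AE + AD,
  ∂ABF = BF − AF + AB.
The resulting 10×5 matrix has rank 5, and its Smith normal form has invariant factors (1,1,1,1,1).

Computing H_k = (kernel of ∂_k) / (image of ∂_{k+1}):

  H_1: rank ker ∂_1 − rank ∂_2 = (10 − 4) − 5 = 1, and the invariant factors of ∂_2 are all 1, so H_1 ≅ Z.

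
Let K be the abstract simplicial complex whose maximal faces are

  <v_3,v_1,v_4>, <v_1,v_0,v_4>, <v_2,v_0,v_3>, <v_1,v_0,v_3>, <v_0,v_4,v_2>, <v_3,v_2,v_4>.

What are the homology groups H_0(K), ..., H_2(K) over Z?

H_0 = Z,  H_1 = 0,  H_2 = Z.

Order the vertices as v_0 < v_1 < v_2 < v_3 < v_4. Listing each simplex with vertices in this order, K has dimension 2 with simplices:

  0-simplices (5): [v_0], [v_1], [v_2], [v_3], [v_4]
  1-simplices (9): [v_0,v_1], [v_0,v_2], [v_0,v_3], [v_0,v_4], [v_1,v_3], [v_1,v_4], [v_2,v_3], [v_2,v_4], [v_3,v_4]
  2-simplices (6): [v_0,v_1,v_3], [v_0,v_1,v_4], [v_0,v_2,v_3], [v_0,v_2,v_4], [v_1,v_3,v_4], [v_2,v_3,v_4]

Hence C_0 ≅ Z^5, C_1 ≅ Z^9, C_2 ≅ Z^6.

∂_1: C_1 → C_0 is given by ∂[p,q] = [q] − [p]. For instance
  ∂[v_0,v_4] = [v_4] − [v_0].
As a 5×9 matrix over Z this has rank 4, with invariant factors (1,1,1,1).

∂_2: C_2 → C_1 maps a triangle to the signed sum of its edges. For instance
  ∂[v_0,v_2,v_4] = [v_2,v_4] − [v_0,v_4] + [v_0,v_2],
  ∂[v_0,v_1,v_3] = [v_1,v_3] − [v_0,v_3] + [v_0,v_1].
As a 9×6 matrix over Z this has rank 5, with invariant factors (1,1,1,1,1).

Now H_k = ker ∂_k / im ∂_{k+1}, so:

  H_0: rank C_0 − rank ∂_1 = 5 − 4 = 1, and the invariant factors of ∂_1 are all 1, so H_0 ≅ Z.
  H_1: rank ker ∂_1 − rank ∂_2 = (9 − 4) − 5 = 0, and the invariant factors of ∂_2 are all 1, so H_1 ≅ 0.
  H_2: rank ker ∂_2 − rank ∂_3 = (6 − 5) − 0 = 1, and there is no ∂_3, so H_2 ≅ Z.

(K is a triangulation of the 2-sphere S^2.)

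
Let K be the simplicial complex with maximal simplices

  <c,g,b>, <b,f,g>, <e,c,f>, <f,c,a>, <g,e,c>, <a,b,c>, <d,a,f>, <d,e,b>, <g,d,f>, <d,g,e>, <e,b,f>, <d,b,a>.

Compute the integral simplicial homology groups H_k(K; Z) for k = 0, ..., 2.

We work with the vertex ordering a < b < c < d < e < f < g. The simplices of K, each written with vertices in increasing order, are:

  0-simplices (7): a, b, c, d, e, f, g
  1-simplices (18): ab, ac, ad, af, bc, bd, be, bf, bg, ce, cf, cg, de, df, dg, ef, eg, fg
  2-simplices (12): abc, abd, acf, adf, bcg, bde, bef, bfg, cef, ceg, deg, dfg

Hence C_0 ≅ Z^7, C_1 ≅ Z^18, C_2 ≅ Z^12.

The boundary map ∂_1: C_1 → C_0 is given by ∂[p,q] = [q] − [p].
As a 7×18 matrix over Z this has rank 6, with invariant factors (1,1,1,1,1,1).

The boundary map ∂_2: C_2 → C_1 acts by ∂[p,q,r] = [q,r] − [p,r] + [p,q]. For instance
  ∂bcg = cg − bg + bc,
  ∂bfg = fg − bg + bf.
This gives a 18×12 integer matrix of rank 12; reducing to Smith normal form yields diagonal entries (1,1,1,1,1,1,1,1,1,1,1,2).

Reading off H_k = ker ∂_k / im ∂_{k+1}:

  H_0: rank C_0 − rank ∂_1 = 7 − 6 = 1, and the invariant factors of ∂_1 are all 1, so H_0 ≅ Z.
  H_1: rank ker ∂_1 − rank ∂_2 = (18 − 6) − 12 = 0, and ∂_2 has invariant factor 2 > 1, so H_1 ≅ Z_2.
  H_2: rank ker ∂_2 − rank ∂_3 = (12 − 12) − 0 = 0, and there is no ∂_3, so H_2 ≅ 0.

H_0 = Z,  H_1 = Z_2,  H_2 = 0.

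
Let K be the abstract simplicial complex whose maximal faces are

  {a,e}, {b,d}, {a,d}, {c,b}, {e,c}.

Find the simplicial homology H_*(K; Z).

Take the total order a < b < c < d < e on the vertex set. Then K (dimension 1) consists of the simplices:

  0-simplices (5): a, b, c, d, e
  1-simplices (5): ad, ae, bc, bd, ce

Hence C_0 ≅ Z^5, C_1 ≅ Z^5.

∂_1: C_1 → C_0 maps an edge to its endpoints' difference, ∂[p,q] = q − p. For instance
  ∂ce = e − c.
As a 5×5 matrix over Z this has rank 4, with invariant factors (1,1,1,1).

Now H_k = ker ∂_k / im ∂_{k+1}, so:

  H_0: rank C_0 − rank ∂_1 = 5 − 4 = 1, and the invariant factors of ∂_1 are all 1, so H_0 ≅ Z.
  H_1: rank ker ∂_1 − rank ∂_2 = (5 − 4) − 0 = 1, and there is no ∂_2, so H_1 ≅ Z.

H_0 ≅ Z,  H_1 ≅ Z.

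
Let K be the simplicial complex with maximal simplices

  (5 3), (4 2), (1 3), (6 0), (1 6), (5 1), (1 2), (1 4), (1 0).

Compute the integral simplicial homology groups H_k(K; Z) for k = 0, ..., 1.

H_0 ≅ Z,  H_1 ≅ Z^3.

Fix the vertex order 0 < 1 < 2 < 3 < 4 < 5 < 6 and write every simplex with vertices in increasing order. Then dim K = 1 and the simplices of K are:

  0-simplices (7): [0], [1], [2], [3], [4], [5], [6]
  1-simplices (9): [0,1], [0,6], [1,2], [1,3], [1,4], [1,5], [1,6], [2,4], [3,5]

giving chain groups C_0 ≅ Z^7, C_1 ≅ Z^9.

The boundary map ∂_1: C_1 → C_0 maps an edge to its endpoints' difference, ∂[p,q] = q − p.
As a 7×9 matrix over Z this has rank 6, with invariant factors (1,1,1,1,1,1).

Computing H_k = (kernel of ∂_k) / (image of ∂_{k+1}):

  H_0: rank C_0 − rank ∂_1 = 7 − 6 = 1, and the invariant factors of ∂_1 are all 1, so H_0 = Z.
  H_1: rank ker ∂_1 − rank ∂_2 = (9 − 6) − 0 = 3, and there is no ∂_2, so H_1 = Z^3.

As a check, the Euler characteristic is 7 − 9 = -2, which agrees with 1 − 3 = -2.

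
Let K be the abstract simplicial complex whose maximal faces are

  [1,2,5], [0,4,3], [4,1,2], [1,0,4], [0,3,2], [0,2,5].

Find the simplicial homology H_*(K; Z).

We work with the vertex ordering 0 < 1 < 2 < 3 < 4 < 5. The simplices of K, each written with vertices in increasing order, are:

  0-simplices (6): [0], [1], [2], [3], [4], [5]
  1-simplices (12): [0,1], [0,2], [0,3], [0,4], [0,5], [1,2], [1,4], [1,5], [2,3], [2,4], [2,5], [3,4]
  2-simplices (6): [0,1,4], [0,2,3], [0,2,5], [0,3,4], [1,2,4], [1,2,5]

giving chain groups C_0 ≅ Z^6, C_1 ≅ Z^12, C_2 ≅ Z^6.

The boundary map ∂_1: C_1 → C_0 sends each edge [p,q] (with p < q) to q − p.
This gives a 6×12 integer matrix of rank 5; reducing to Smith normal form yields diagonal entries (1,1,1,1,1).

Boundary ∂_2: C_2 → C_1 sends each 2-simplex [p,q,r] to [q,r] − [p,r] + [p,q]. For instance
  ∂[1,2,4] = [2,4] − [1,4] + [1,2],
  ∂[0,2,3] = [2,3] − [0,3] + [0,2].
This gives a 12×6 integer matrix of rank 6; reducing to Smith normal form yields diagonal entries (1,1,1,1,1,1).

Reading off H_k = ker ∂_k / im ∂_{k+1}:

  H_0: rank C_0 − rank ∂_1 = 6 − 5 = 1, and the invariant factors of ∂_1 are all 1, so H_0 ≅ Z.
  H_1: rank ker ∂_1 − rank ∂_2 = (12 − 5) − 6 = 1, and the invariant factors of ∂_2 are all 1, so H_1 ≅ Z.
  H_2: rank ker ∂_2 − rank ∂_3 = (6 − 6) − 0 = 0, and there is no ∂_3, so H_2 ≅ 0.

As a check, the Euler characteristic is 6 − 12 + 6 = 0, which agrees with 1 − 1 + 0 = 0.

H_0 = Z,  H_1 = Z,  H_2 = 0.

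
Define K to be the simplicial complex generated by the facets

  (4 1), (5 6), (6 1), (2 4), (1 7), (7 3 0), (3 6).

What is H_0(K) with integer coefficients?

H_0 ≅ Z.

Order the vertices as 0 < 1 < 2 < 3 < 4 < 5 < 6 < 7. Listing each simplex with vertices in this order, K has dimension 2 with simplices:

  0-simplices (8): [0], [1], [2], [3], [4], [5], [6], [7]
  1-simplices (9): [0,3], [0,7], [1,4], [1,6], [1,7], [2,4], [3,6], [3,7], [5,6]
  2-simplices (1): [0,3,7]

Hence C_0 ≅ Z^8, C_1 ≅ Z^9, C_2 ≅ Z^1.

Boundary ∂_1: C_1 → C_0 maps an edge to its endpoints' difference, ∂[p,q] = q − p.
This gives a 8×9 integer matrix of rank 7; reducing to Smith normal form yields diagonal entries (1,1,1,1,1,1,1).

The boundary map ∂_2: C_2 → C_1 maps a triangle to the signed sum of its edges. For instance
  ∂[0,3,7] = [3,7] − [0,7] + [0,3].
As a 9×1 matrix over Z this has rank 1, with invariant factors (1).

Reading off H_k = ker ∂_k / im ∂_{k+1}:

  H_0: rank C_0 − rank ∂_1 = 8 − 7 = 1, and the invariant factors of ∂_1 are all 1, so H_0 ≅ Z.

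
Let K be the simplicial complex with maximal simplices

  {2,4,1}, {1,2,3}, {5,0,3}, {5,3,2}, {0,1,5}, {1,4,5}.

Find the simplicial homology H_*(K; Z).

Take the total order 0 < 1 < 2 < 3 < 4 < 5 on the vertex set. Then K (dimension 2) consists of the simplices:

  0-simplices (6): [0], [1], [2], [3], [4], [5]
  1-simplices (12): [0,1], [0,3], [0,5], [1,2], [1,3], [1,4], [1,5], [2,3], [2,4], [2,5], [3,5], [4,5]
  2-simplices (6): [0,1,5], [0,3,5], [1,2,3], [1,2,4], [1,4,5], [2,3,5]

so the chain groups are C_0 ≅ Z^6, C_1 ≅ Z^12, C_2 ≅ Z^6.

Boundary ∂_1: C_1 → C_0 sends each edge [p,q] (with p < q) to q − p. For instance
  ∂[2,5] = [5] − [2].
This gives a 6×12 integer matrix of rank 5; reducing to Smith normal form yields diagonal entries (1,1,1,1,1).

Boundary ∂_2: C_2 → C_1 acts by ∂[p,q,r] = [q,r] − [p,r] + [p,q]. For instance
  ∂[1,2,3] = [2,3] − [1,3] + [1,2],
  ∂[2,3,5] = [3,5] − [2,5] + [2,3].
As a 12×6 matrix over Z this has rank 6, with invariant factors (1,1,1,1,1,1).

Computing H_k = (kernel of ∂_k) / (image of ∂_{k+1}):

  H_0: rank C_0 − rank ∂_1 = 6 − 5 = 1, and the invariant factors of ∂_1 are all 1, so H_0 = Z.
  H_1: rank ker ∂_1 − rank ∂_2 = (12 − 5) − 6 = 1, and the invariant factors of ∂_2 are all 1, so H_1 = Z.
  H_2: rank ker ∂_2 − rank ∂_3 = (6 − 6) − 0 = 0, and there is no ∂_3, so H_2 = 0.

(K is a triangulation of the cylinder S^1 x I.)

H_0 = Z,  H_1 = Z,  H_2 = 0.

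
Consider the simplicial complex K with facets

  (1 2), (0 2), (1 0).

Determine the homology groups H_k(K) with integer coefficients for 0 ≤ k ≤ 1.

Take the total order 0 < 1 < 2 on the vertex set. Then K (dimension 1) consists of the simplices:

  0-simplices (3): [0], [1], [2]
  1-simplices (3): [0,1], [0,2], [1,2]

so the chain groups are C_0 ≅ Z^3, C_1 ≅ Z^3.

The boundary map ∂_1: C_1 → C_0 maps an edge to its endpoints' difference, ∂[p,q] = q − p. For instance
  ∂[1,2] = [2] − [1].
This gives a 3×3 integer matrix of rank 2; reducing to Smith normal form yields diagonal entries (1,1).

Computing H_k = (kernel of ∂_k) / (image of ∂_{k+1}):

  H_0: rank C_0 − rank ∂_1 = 3 − 2 = 1, and the invariant factors of ∂_1 are all 1, so H_0 ≅ Z.
  H_1: rank ker ∂_1 − rank ∂_2 = (3 − 2) − 0 = 1, and there is no ∂_2, so H_1 ≅ Z.

As a check, the Euler characteristic is 3 − 3 = 0, which agrees with 1 − 1 = 0.

H_0 = Z,  H_1 = Z.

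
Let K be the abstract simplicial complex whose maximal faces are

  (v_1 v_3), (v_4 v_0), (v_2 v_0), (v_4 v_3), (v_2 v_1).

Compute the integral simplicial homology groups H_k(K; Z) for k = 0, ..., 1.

H_0 = Z,  H_1 = Z.

Fix the vertex order v_0 < v_1 < v_2 < v_3 < v_4 and write every simplex with vertices in increasing order. Then dim K = 1 and the simplices of K are:

  0-simplices (5): [v_0], [v_1], [v_2], [v_3], [v_4]
  1-simplices (5): [v_0,v_2], [v_0,v_4], [v_1,v_2], [v_1,v_3], [v_3,v_4]

giving chain groups C_0 ≅ Z^5, C_1 ≅ Z^5.

Boundary ∂_1: C_1 → C_0 is given by ∂[p,q] = [q] − [p].
As a 5×5 matrix over Z this has rank 4, with invariant factors (1,1,1,1).

Computing H_k = (kernel of ∂_k) / (image of ∂_{k+1}):

  H_0: rank C_0 − rank ∂_1 = 5 − 4 = 1, and the invariant factors of ∂_1 are all 1, so H_0 = Z.
  H_1: rank ker ∂_1 − rank ∂_2 = (5 − 4) − 0 = 1, and there is no ∂_2, so H_1 = Z.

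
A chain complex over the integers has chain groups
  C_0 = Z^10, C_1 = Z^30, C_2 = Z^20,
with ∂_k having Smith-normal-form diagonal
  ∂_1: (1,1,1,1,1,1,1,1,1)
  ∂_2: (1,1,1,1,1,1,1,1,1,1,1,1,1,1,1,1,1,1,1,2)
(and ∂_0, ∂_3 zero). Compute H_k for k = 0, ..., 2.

H_0: b_0 = 10 − 0 − 9 = 1; torsion from ∂_1 factors > 1: none. So H_0 ≅ Z.
H_1: b_1 = 30 − 9 − 20 = 1; torsion from ∂_2 factors > 1: [2]. So H_1 ≅ Z ⊕ Z/2Z.
H_2: b_2 = 20 − 20 − 0 = 0; torsion from ∂_3 factors > 1: none. So H_2 ≅ 0.

H_0 ≅ Z,  H_1 ≅ Z ⊕ Z/2Z,  H_2 = 0.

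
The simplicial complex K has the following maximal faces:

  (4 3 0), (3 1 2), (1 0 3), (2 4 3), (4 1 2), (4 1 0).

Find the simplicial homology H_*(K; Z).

H_0 ≅ Z,  H_1 = 0,  H_2 ≅ Z.

Take the total order 0 < 1 < 2 < 3 < 4 on the vertex set. Then K (dimension 2) consists of the simplices:

  0-simplices (5): [0], [1], [2], [3], [4]
  1-simplices (9): [0,1], [0,3], [0,4], [1,2], [1,3], [1,4], [2,3], [2,4], [3,4]
  2-simplices (6): [0,1,3], [0,1,4], [0,3,4], [1,2,3], [1,2,4], [2,3,4]

Hence C_0 ≅ Z^5, C_1 ≅ Z^9, C_2 ≅ Z^6.

∂_1: C_1 → C_0 maps an edge to its endpoints' difference, ∂[p,q] = q − p. For instance
  ∂[2,3] = [3] − [2].
This gives a 5×9 integer matrix of rank 4; reducing to Smith normal form yields diagonal entries (1,1,1,1).

Boundary ∂_2: C_2 → C_1 maps a triangle to the signed sum of its edges. For instance
  ∂[0,1,3] = [1,3] − [0,3] + [0,1],
  ∂[2,3,4] = [3,4] − [2,4] + [2,3].
This gives a 9×6 integer matrix of rank 5; reducing to Smith normal form yields diagonal entries (1,1,1,1,1).

From H_k ≅ ker(∂_k) / im(∂_{k+1}) we obtain:

  H_0: rank C_0 − rank ∂_1 = 5 − 4 = 1, and the invariant factors of ∂_1 are all 1, so H_0 ≅ Z.
  H_1: rank ker ∂_1 − rank ∂_2 = (9 − 4) − 5 = 0, and the invariant factors of ∂_2 are all 1, so H_1 ≅ 0.
  H_2: rank ker ∂_2 − rank ∂_3 = (6 − 5) − 0 = 1, and there is no ∂_3, so H_2 ≅ Z.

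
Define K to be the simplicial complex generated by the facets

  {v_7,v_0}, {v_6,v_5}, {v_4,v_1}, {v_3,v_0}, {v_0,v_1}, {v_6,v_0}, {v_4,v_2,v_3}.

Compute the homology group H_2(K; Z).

We work with the vertex ordering v_0 < v_1 < v_2 < v_3 < v_4 < v_5 < v_6 < v_7. The simplices of K, each written with vertices in increasing order, are:

  0-simplices (8): [v_0], [v_1], [v_2], [v_3], [v_4], [v_5], [v_6], [v_7]
  1-simplices (9): [v_0,v_1], [v_0,v_3], [v_0,v_6], [v_0,v_7], [v_1,v_4], [v_2,v_3], [v_2,v_4], [v_3,v_4], [v_5,v_6]
  2-simplices (1): [v_2,v_3,v_4]

so the chain groups are C_0 ≅ Z^8, C_1 ≅ Z^9, C_2 ≅ Z^1.

Boundary ∂_1: C_1 → C_0 is given by ∂[p,q] = [q] − [p]. For instance
  ∂[v_5,v_6] = [v_6] − [v_5].
The resulting 8×9 matrix has rank 7, and its Smith normal form has invariant factors (1,1,1,1,1,1,1).

The boundary map ∂_2: C_2 → C_1 maps a triangle to the signed sum of its edges. For instance
  ∂[v_2,v_3,v_4] = [v_3,v_4] − [v_2,v_4] + [v_2,v_3].
As a 9×1 matrix over Z this has rank 1, with invariant factors (1).

Computing H_k = (kernel of ∂_k) / (image of ∂_{k+1}):

  H_2: rank ker ∂_2 − rank ∂_3 = (1 − 1) − 0 = 0, and there is no ∂_3, so H_2 = 0.

H_2 ≅ 0.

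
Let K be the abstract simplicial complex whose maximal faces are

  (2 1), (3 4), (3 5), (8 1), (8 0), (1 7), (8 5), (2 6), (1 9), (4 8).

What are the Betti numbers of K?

K has 10 vertices, 10 edges.
rank ∂_0 = 0, rank ∂_1 = 9 ⇒ b_0 = 10 − 0 − 9 = 1; all invariant factors of ∂_1 are 1 so no torsion. So H_0 ≅ Z.
rank ∂_1 = 9, rank ∂_2 = 0 ⇒ b_1 = 10 − 9 − 0 = 1. So H_1 ≅ Z.

b_0 = 1, b_1 = 1.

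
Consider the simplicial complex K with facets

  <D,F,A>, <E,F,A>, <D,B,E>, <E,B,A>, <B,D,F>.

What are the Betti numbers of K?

b_0 = 1, b_1 = 1, b_2 = 0.

K has 5 vertices, 10 edges, 5 triangles.
rank ∂_0 = 0, rank ∂_1 = 4 ⇒ b_0 = 5 − 0 − 4 = 1; all invariant factors of ∂_1 are 1 so no torsion. So H_0 ≅ Z.
rank ∂_1 = 4, rank ∂_2 = 5 ⇒ b_1 = 10 − 4 − 5 = 1; all invariant factors of ∂_2 are 1 so no torsion. So H_1 ≅ Z.
rank ∂_2 = 5, rank ∂_3 = 0 ⇒ b_2 = 5 − 5 − 0 = 0. So H_2 ≅ 0.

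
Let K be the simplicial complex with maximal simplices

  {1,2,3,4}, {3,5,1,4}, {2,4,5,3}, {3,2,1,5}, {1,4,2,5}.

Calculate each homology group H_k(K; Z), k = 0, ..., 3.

Order the vertices as 1 < 2 < 3 < 4 < 5. Listing each simplex with vertices in this order, K has dimension 3 with simplices:

  0-simplices (5): [1], [2], [3], [4], [5]
  1-simplices (10): [1,2], [1,3], [1,4], [1,5], [2,3], [2,4], [2,5], [3,4], [3,5], [4,5]
  2-simplices (10): [1,2,3], [1,2,4], [1,2,5], [1,3,4], [1,3,5], [1,4,5], [2,3,4], [2,3,5], [2,4,5], [3,4,5]
  3-simplices (5): [1,2,3,4], [1,2,3,5], [1,2,4,5], [1,3,4,5], [2,3,4,5]

so the chain groups are C_0 ≅ Z^5, C_1 ≅ Z^10, C_2 ≅ Z^10, C_3 ≅ Z^5.

∂_1: C_1 → C_0 is given by ∂[p,q] = [q] − [p]. For instance
  ∂[1,3] = [3] − [1].
As a 5×10 matrix over Z this has rank 4, with invariant factors (1,1,1,1).

∂_2: C_2 → C_1 maps a triangle to the signed sum of its edges. For instance
  ∂[1,2,3] = [2,3] − [1,3] + [1,2],
  ∂[1,3,5] = [3,5] − [1,5] + [1,3].
The resulting 10×10 matrix has rank 6, and its Smith normal form has invariant factors (1,1,1,1,1,1).

∂_3: C_3 → C_2 sends each 3-simplex σ to the alternating sum Σ_i (−1)^i (σ with its i-th vertex removed). For instance
  ∂[1,2,4,5] = [2,4,5] − [1,4,5] + [1,2,5] − [1,2,4],
  ∂[1,2,3,4] = [2,3,4] − [1,3,4] + [1,2,4] − [1,2,3].
As a 10×5 matrix over Z this has rank 4, with invariant factors (1,1,1,1).

Now H_k = ker ∂_k / im ∂_{k+1}, so:

  H_0: rank C_0 − rank ∂_1 = 5 − 4 = 1, and the invariant factors of ∂_1 are all 1, so H_0 ≅ Z.
  H_1: rank ker ∂_1 − rank ∂_2 = (10 − 4) − 6 = 0, and the invariant factors of ∂_2 are all 1, so H_1 ≅ 0.
  H_2: rank ker ∂_2 − rank ∂_3 = (10 − 6) − 4 = 0, and the invariant factors of ∂_3 are all 1, so H_2 ≅ 0.
  H_3: rank ker ∂_3 − rank ∂_4 = (5 − 4) − 0 = 1, and there is no ∂_4, so H_3 ≅ Z.

As a check, the Euler characteristic is 5 − 10 + 10 − 5 = 0, which agrees with 1 − 0 + 0 − 1 = 0.

H_0 = Z,  H_1 = 0,  H_2 = 0,  H_3 = Z.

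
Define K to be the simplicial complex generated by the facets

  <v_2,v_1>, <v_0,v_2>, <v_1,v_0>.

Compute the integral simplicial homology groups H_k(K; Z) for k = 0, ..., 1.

Take the total order v_0 < v_1 < v_2 on the vertex set. Then K (dimension 1) consists of the simplices:

  0-simplices (3): [v_0], [v_1], [v_2]
  1-simplices (3): [v_0,v_1], [v_0,v_2], [v_1,v_2]

Hence C_0 ≅ Z^3, C_1 ≅ Z^3.

The boundary map ∂_1: C_1 → C_0 is given by ∂[p,q] = [q] − [p]. For instance
  ∂[v_0,v_1] = [v_1] − [v_0].
The 3×3 boundary matrix has rank 2 and Smith normal form diag(1,1).

Reading off H_k = ker ∂_k / im ∂_{k+1}:

  H_0: rank C_0 − rank ∂_1 = 3 − 2 = 1, and the invariant factors of ∂_1 are all 1, so H_0 = Z.
  H_1: rank ker ∂_1 − rank ∂_2 = (3 − 2) − 0 = 1, and there is no ∂_2, so H_1 = Z.

As a check, the Euler characteristic is 3 − 3 = 0, which agrees with 1 − 1 = 0.
(K is a triangulation of the circle S^1.)

H_0 ≅ Z,  H_1 ≅ Z.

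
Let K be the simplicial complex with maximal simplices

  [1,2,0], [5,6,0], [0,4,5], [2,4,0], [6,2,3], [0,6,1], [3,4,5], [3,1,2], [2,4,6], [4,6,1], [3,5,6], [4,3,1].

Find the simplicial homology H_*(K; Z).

Order the vertices as 0 < 1 < 2 < 3 < 4 < 5 < 6. Listing each simplex with vertices in this order, K has dimension 2 with simplices:

  0-simplices (7): [0], [1], [2], [3], [4], [5], [6]
  1-simplices (18): [0,1], [0,2], [0,4], [0,5], [0,6], [1,2], [1,3], [1,4], [1,6], [2,3], [2,4], [2,6], [3,4], [3,5], [3,6], [4,5], [4,6], [5,6]
  2-simplices (12): [0,1,2], [0,1,6], [0,2,4], [0,4,5], [0,5,6], [1,2,3], [1,3,4], [1,4,6], [2,3,6], [2,4,6], [3,4,5], [3,5,6]

giving chain groups C_0 ≅ Z^7, C_1 ≅ Z^18, C_2 ≅ Z^12.

The boundary map ∂_1: C_1 → C_0 is given by ∂[p,q] = [q] − [p].
The resulting 7×18 matrix has rank 6, and its Smith normal form has invariant factors (1,1,1,1,1,1).

∂_2: C_2 → C_1 sends each 2-simplex [p,q,r] to [q,r] − [p,r] + [p,q]. For instance
  ∂[0,4,5] = [4,5] − [0,5] + [0,4],
  ∂[0,2,4] = [2,4] − [0,4] + [0,2].
This gives a 18×12 integer matrix of rank 12; reducing to Smith normal form yields diagonal entries (1,1,1,1,1,1,1,1,1,1,1,2).

Reading off H_k = ker ∂_k / im ∂_{k+1}:

  H_0: rank C_0 − rank ∂_1 = 7 − 6 = 1, and the invariant factors of ∂_1 are all 1, so H_0 ≅ Z.
  H_1: rank ker ∂_1 − rank ∂_2 = (18 − 6) − 12 = 0, and ∂_2 has invariant factor 2 > 1, so H_1 ≅ Z/2.
  H_2: rank ker ∂_2 − rank ∂_3 = (12 − 12) − 0 = 0, and there is no ∂_3, so H_2 ≅ 0.

H_0 ≅ Z,  H_1 ≅ Z/2,  H_2 = 0.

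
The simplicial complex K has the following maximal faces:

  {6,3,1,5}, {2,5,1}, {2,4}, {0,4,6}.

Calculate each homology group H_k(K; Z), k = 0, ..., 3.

Order the vertices as 0 < 1 < 2 < 3 < 4 < 5 < 6. Listing each simplex with vertices in this order, K has dimension 3 with simplices:

  0-simplices (7): [0], [1], [2], [3], [4], [5], [6]
  1-simplices (12): [0,4], [0,6], [1,2], [1,3], [1,5], [1,6], [2,4], [2,5], [3,5], [3,6], [4,6], [5,6]
  2-simplices (6): [0,4,6], [1,2,5], [1,3,5], [1,3,6], [1,5,6], [3,5,6]
  3-simplices (1): [1,3,5,6]

Hence C_0 ≅ Z^7, C_1 ≅ Z^12, C_2 ≅ Z^6, C_3 ≅ Z^1.

The boundary map ∂_1: C_1 → C_0 sends each edge [p,q] (with p < q) to q − p.
As a 7×12 matrix over Z this has rank 6, with invariant factors (1,1,1,1,1,1).

∂_2: C_2 → C_1 maps a triangle to the signed sum of its edges. For instance
  ∂[3,5,6] = [5,6] − [3,6] + [3,5],
  ∂[1,3,5] = [3,5] − [1,5] + [1,3].
The resulting 12×6 matrix has rank 5, and its Smith normal form has invariant factors (1,1,1,1,1).

∂_3: C_3 → C_2 sends each 3-simplex σ to the alternating sum Σ_i (−1)^i (σ with its i-th vertex removed). For instance
  ∂[1,3,5,6] = [3,5,6] − [1,5,6] + [1,3,6] − [1,3,5].
The resulting 6×1 matrix has rank 1, and its Smith normal form has invariant factors (1).

Reading off H_k = ker ∂_k / im ∂_{k+1}:

  H_0: rank C_0 − rank ∂_1 = 7 − 6 = 1, and the invariant factors of ∂_1 are all 1, so H_0 ≅ Z.
  H_1: rank ker ∂_1 − rank ∂_2 = (12 − 6) − 5 = 1, and the invariant factors of ∂_2 are all 1, so H_1 ≅ Z.
  H_2: rank ker ∂_2 − rank ∂_3 = (6 − 5) − 1 = 0, and the invariant factors of ∂_3 are all 1, so H_2 ≅ 0.
  H_3: rank ker ∂_3 − rank ∂_4 = (1 − 1) − 0 = 0, and there is no ∂_4, so H_3 ≅ 0.

As a check, the Euler characteristic is 7 − 12 + 6 − 1 = 0, which agrees with 1 − 1 + 0 − 0 = 0.

H_0 ≅ Z,  H_1 ≅ Z,  H_2 = 0,  H_3 = 0.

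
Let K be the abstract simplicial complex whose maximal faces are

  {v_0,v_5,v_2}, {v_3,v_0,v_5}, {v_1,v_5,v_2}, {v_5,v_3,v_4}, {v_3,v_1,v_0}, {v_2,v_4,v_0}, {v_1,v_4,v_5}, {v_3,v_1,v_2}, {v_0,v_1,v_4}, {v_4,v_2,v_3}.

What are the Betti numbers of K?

b_0 = 1, b_1 = 0, b_2 = 0.

Take the total order v_0 < v_1 < v_2 < v_3 < v_4 < v_5 on the vertex set. Then K (dimension 2) consists of the simplices:

  0-simplices (6): [v_0], [v_1], [v_2], [v_3], [v_4], [v_5]
  1-simplices (15): (15 of them)
  2-simplices (10): [v_0,v_1,v_3], [v_0,v_1,v_4], [v_0,v_2,v_4], [v_0,v_2,v_5], [v_0,v_3,v_5], [v_1,v_2,v_3], [v_1,v_2,v_5], [v_1,v_4,v_5], [v_2,v_3,v_4], [v_3,v_4,v_5]

giving chain groups C_0 ≅ Z^6, C_1 ≅ Z^15, C_2 ≅ Z^10.

The boundary map ∂_1: C_1 → C_0 maps an edge to its endpoints' difference, ∂[p,q] = q − p. For instance
  ∂[v_0,v_3] = [v_3] − [v_0].
This gives a 6×15 integer matrix of rank 5; reducing to Smith normal form yields diagonal entries (1,1,1,1,1).

Boundary ∂_2: C_2 → C_1 maps a triangle to the signed sum of its edges. For instance
  ∂[v_3,v_4,v_5] = [v_4,v_5] − [v_3,v_5] + [v_3,v_4],
  ∂[v_0,v_3,v_5] = [v_3,v_5] − [v_0,v_5] + [v_0,v_3].
As a 15×10 matrix over Z this has rank 10, with invariant factors (1,1,1,1,1,1,1,1,1,2).

From H_k ≅ ker(∂_k) / im(∂_{k+1}) we obtain:

  H_0: rank C_0 − rank ∂_1 = 6 − 5 = 1, and the invariant factors of ∂_1 are all 1, so H_0 = Z.
  H_1: rank ker ∂_1 − rank ∂_2 = (15 − 5) − 10 = 0, and ∂_2 has invariant factor 2 > 1, so H_1 = Z/2.
  H_2: rank ker ∂_2 − rank ∂_3 = (10 − 10) − 0 = 0, and there is no ∂_3, so H_2 = 0.

As a check, the Euler characteristic is 6 − 15 + 10 = 1, which agrees with 1 − 0 + 0 = 1.

Hence the Betti numbers are b_0 = 1, b_1 = 0, b_2 = 0.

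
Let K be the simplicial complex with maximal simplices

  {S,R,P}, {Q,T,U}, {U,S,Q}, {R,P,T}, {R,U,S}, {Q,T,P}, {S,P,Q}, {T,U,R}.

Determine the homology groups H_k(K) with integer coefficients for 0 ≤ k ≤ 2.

Order the vertices as P < Q < R < S < T < U. Listing each simplex with vertices in this order, K has dimension 2 with simplices:

  0-simplices (6): P, Q, R, S, T, U
  1-simplices (12): PQ, PR, PS, PT, QS, QT, QU, RS, RT, RU, SU, TU
  2-simplices (8): PQS, PQT, PRS, PRT, QSU, QTU, RSU, RTU

so the chain groups are C_0 ≅ Z^6, C_1 ≅ Z^12, C_2 ≅ Z^8.

∂_1: C_1 → C_0 maps an edge to its endpoints' difference, ∂[p,q] = q − p. For instance
  ∂RU = U − R.
The 6×12 boundary matrix has rank 5 and Smith normal form diag(1,1,1,1,1).

Boundary ∂_2: C_2 → C_1 acts by ∂[p,q,r] = [q,r] − [p,r] + [p,q]. For instance
  ∂RSU = SU − RU + RS,
  ∂PQS = QS − PS + PQ.
The 12×8 boundary matrix has rank 7 and Smith normal form diag(1,1,1,1,1,1,1).

From H_k ≅ ker(∂_k) / im(∂_{k+1}) we obtain:

  H_0: rank C_0 − rank ∂_1 = 6 − 5 = 1, and the invariant factors of ∂_1 are all 1, so H_0 = Z.
  H_1: rank ker ∂_1 − rank ∂_2 = (12 − 5) − 7 = 0, and the invariant factors of ∂_2 are all 1, so H_1 = 0.
  H_2: rank ker ∂_2 − rank ∂_3 = (8 − 7) − 0 = 1, and there is no ∂_3, so H_2 = Z.

H_0 = Z,  H_1 = 0,  H_2 = Z.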